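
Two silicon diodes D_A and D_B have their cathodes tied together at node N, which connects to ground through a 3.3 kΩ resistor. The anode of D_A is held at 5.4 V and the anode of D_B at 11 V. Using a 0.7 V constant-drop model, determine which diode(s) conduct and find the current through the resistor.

Only D_B conducts; I_R ≈ 3.1 mA

Assume both conduct. Then node N would need to be at both 5.4−0.7 = 4.7 V and 11−0.7 = 10.3 V, which is impossible.
Assume only D_B conducts: V_N = 11 − 0.7 = 10.3 V, so I_R = 10.3/3.3 = 3.12 mA.
Check D_A: its anode-to-cathode voltage is 5.4 − 10.3 = -4.9 V < 0.7 V, so it is off. The assumption is consistent.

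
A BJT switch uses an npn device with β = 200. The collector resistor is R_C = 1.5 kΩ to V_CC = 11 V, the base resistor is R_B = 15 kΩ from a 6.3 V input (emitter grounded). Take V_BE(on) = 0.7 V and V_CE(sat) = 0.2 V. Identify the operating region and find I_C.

saturation; I_C ≈ 7.2 mA

Assume active: I_B = (6.3 − 0.7)/15 = 0.373 mA, giving I_C = β·I_B = 74.7 mA.
But then V_CE = 11 − 74.7×1.5 = -101 V < V_CE(sat) = 0.2 V — impossible in the active region.
So the transistor is saturated. With V_CE = 0.2 V, I_C = (V_CC − 0.2)/R_C = 10.8/1.5 = 7.2 mA.
Check: β·I_B = 74.7 mA > I_C = 7.2 mA, confirming saturation.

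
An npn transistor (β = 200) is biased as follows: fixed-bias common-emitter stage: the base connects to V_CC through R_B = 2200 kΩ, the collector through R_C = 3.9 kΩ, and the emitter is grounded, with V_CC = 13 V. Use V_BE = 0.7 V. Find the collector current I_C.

I_C ≈ 1.1 mA

Base loop: V_CC = I_B·R_B + V_BE, so I_B = (13 − 0.7)/2200 kΩ = 0.00559 mA.
In the active region I_C = β·I_B = 200 × 0.00559 = 1.12 mA.
Collector loop: V_CE = V_CC − I_C·R_C = 13 − 1.12×3.9 = 8.64 V.
Since V_CE = 8.64 V > V_CE(sat) ≈ 0.2 V, the transistor is in the active region as assumed.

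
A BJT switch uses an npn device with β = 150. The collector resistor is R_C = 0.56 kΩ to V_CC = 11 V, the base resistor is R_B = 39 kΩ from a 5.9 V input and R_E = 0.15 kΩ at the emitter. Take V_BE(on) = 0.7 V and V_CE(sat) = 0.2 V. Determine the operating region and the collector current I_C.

Assume active. Base-emitter loop: I_B = (V_BB − V_BE)/(R_B + (β+1)R_E) = (5.9 − 0.7)/(39 + 151×0.15) = 0.0843 mA.
I_C = β·I_B = 150×0.0843 = 12.7 mA.
V_CE = V_CC − I_C·R_C − I_E·R_E = 11 − 12.7×0.56 − 12.7×0.15 = 2 V > V_CE(sat), so the active-region assumption holds.

active; I_C ≈ 13 mA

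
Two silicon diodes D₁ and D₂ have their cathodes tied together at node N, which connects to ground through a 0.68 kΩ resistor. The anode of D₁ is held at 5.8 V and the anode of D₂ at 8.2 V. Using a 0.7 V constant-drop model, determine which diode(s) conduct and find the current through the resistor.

Only D₂ conducts; I_R ≈ 11 mA

Assume both conduct. Then node N would need to be at both 5.8−0.7 = 5.1 V and 8.2−0.7 = 7.5 V, which is impossible.
Assume only D₂ conducts: V_N = 8.2 − 0.7 = 7.5 V, so I_R = 7.5/0.68 = 11 mA.
Check D₁: its anode-to-cathode voltage is 5.8 − 7.5 = -1.7 V < 0.7 V, so it is off. The assumption is consistent.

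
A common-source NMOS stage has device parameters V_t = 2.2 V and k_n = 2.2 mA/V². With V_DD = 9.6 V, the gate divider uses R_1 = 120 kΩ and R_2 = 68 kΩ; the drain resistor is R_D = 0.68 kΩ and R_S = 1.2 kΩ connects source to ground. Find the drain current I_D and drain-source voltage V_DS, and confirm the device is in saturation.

V_G = V_DD·R_2/(R_1+R_2) = 9.6×68/188 = 3.47 V.
Assume saturation: I_D = (k_n/2)(V_GS − V_t)² with V_GS = V_G − I_D·R_S = 3.47 − 1.2·I_D.
Substituting gives 1.58·I_D² − 4.36·I_D + 1.78 = 0, with roots I_D = 0.499 or 2.25 mA.
The root I_D = 2.25 mA gives V_GS = 0.769 V ≤ V_t, so take I_D = 0.499 mA.
Then V_GS = 2.87 V and V_DS = V_DD − I_D(R_D+R_S) = 9.6 − 0.499×1.88 = 8.66 V.
Saturation requires V_DS ≥ V_GS − V_t = 0.674 V; 8.66 ≥ 0.674 ✓.

I_D ≈ 0.5 mA, V_DS ≈ 8.7 V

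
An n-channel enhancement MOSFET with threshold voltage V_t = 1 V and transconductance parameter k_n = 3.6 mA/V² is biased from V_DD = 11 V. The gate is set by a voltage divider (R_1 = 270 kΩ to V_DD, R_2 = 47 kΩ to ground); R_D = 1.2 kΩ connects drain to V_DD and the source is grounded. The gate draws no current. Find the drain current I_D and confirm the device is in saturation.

I_D ≈ 0.72 mA

V_G = V_DD·R_2/(R_1+R_2) = 11×47/317 = 1.63 V. With the source grounded, V_GS = V_G = 1.63 V.
Assume saturation: I_D = (k_n/2)(V_GS − V_t)² = (3.6/2)×(1.63 − 1)² = 1.8×0.631² = 0.716 mA.
V_DS = V_DD − I_D·R_D = 11 − 0.716×1.2 = 10.1 V.
Saturation requires V_DS ≥ V_GS − V_t = 0.631 V; 10.1 ≥ 0.631 ✓.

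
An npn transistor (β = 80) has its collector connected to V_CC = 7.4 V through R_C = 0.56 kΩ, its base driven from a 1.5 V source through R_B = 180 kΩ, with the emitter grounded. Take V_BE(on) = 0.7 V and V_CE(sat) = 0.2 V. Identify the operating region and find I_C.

active; I_C ≈ 0.36 mA

Assume active. Base-emitter loop: I_B = (V_BB − V_BE)/R_B = (1.5 − 0.7)/180 = 0.00444 mA.
I_C = β·I_B = 80×0.00444 = 0.356 mA.
V_CE = V_CC − I_C·R_C = 7.4 − 0.356×0.56 = 7.2 V > V_CE(sat), so the active-region assumption holds.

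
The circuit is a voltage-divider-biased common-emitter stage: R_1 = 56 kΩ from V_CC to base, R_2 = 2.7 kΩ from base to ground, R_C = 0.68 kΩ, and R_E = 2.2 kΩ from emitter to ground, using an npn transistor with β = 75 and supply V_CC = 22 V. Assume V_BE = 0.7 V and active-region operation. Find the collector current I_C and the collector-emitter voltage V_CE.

I_C ≈ 0.14 mA, V_CE ≈ 22 V

Thevenize the base divider: V_Th = V_CC·R_2/(R_1+R_2) = 22×2.7/58.7 = 1.01 V, R_Th = R_1‖R_2 = 2.58 kΩ.
Base-emitter loop: V_Th = I_B·R_Th + V_BE + (β+1)I_B·R_E, so I_B = (1.01 − 0.7) / (2.58 + 76×2.2) = 0.00184 mA.
I_C = β·I_B = 75×0.00184 = 0.138 mA, and I_E = (β+1)I_B = 0.14 mA.
V_CE = V_CC − I_C·R_C − I_E·R_E = 22 − 0.138×0.68 − 0.14×2.2 = 21.6 V.
V_CE = 21.6 V > 0.2 V confirms active-region operation.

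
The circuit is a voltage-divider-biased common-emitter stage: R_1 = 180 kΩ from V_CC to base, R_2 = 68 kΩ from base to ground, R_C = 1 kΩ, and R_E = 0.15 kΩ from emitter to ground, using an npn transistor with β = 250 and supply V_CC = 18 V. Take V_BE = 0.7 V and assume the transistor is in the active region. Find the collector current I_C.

I_C ≈ 12 mA

Thevenize the base divider: V_Th = V_CC·R_2/(R_1+R_2) = 18×68/248 = 4.94 V, R_Th = R_1‖R_2 = 49.4 kΩ.
Base-emitter loop: V_Th = I_B·R_Th + V_BE + (β+1)I_B·R_E, so I_B = (4.94 − 0.7) / (49.4 + 251×0.15) = 0.0487 mA.
I_C = β·I_B = 250×0.0487 = 12.2 mA, and I_E = (β+1)I_B = 12.2 mA.
V_CE = V_CC − I_C·R_C − I_E·R_E = 18 − 12.2×1 − 12.2×0.15 = 4 V.
V_CE = 4 V > 0.2 V confirms active-region operation.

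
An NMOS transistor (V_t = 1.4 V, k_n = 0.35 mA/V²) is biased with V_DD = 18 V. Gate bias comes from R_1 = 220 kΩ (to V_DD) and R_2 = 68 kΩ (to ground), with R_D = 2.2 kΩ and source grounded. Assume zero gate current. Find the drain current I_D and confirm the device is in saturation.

I_D ≈ 1.4 mA

V_G = V_DD·R_2/(R_1+R_2) = 18×68/288 = 4.25 V. With the source grounded, V_GS = V_G = 4.25 V.
Assume saturation: I_D = (k_n/2)(V_GS − V_t)² = (0.35/2)×(4.25 − 1.4)² = 0.175×2.85² = 1.42 mA.
V_DS = V_DD − I_D·R_D = 18 − 1.42×2.2 = 14.9 V.
Saturation requires V_DS ≥ V_GS − V_t = 2.85 V; 14.9 ≥ 2.85 ✓.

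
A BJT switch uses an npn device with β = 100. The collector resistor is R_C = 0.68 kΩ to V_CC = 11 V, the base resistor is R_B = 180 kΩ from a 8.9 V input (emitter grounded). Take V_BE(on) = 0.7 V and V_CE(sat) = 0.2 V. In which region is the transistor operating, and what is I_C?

Assume active. Base-emitter loop: I_B = (V_BB − V_BE)/R_B = (8.9 − 0.7)/180 = 0.0456 mA.
I_C = β·I_B = 100×0.0456 = 4.56 mA.
V_CE = V_CC − I_C·R_C = 11 − 4.56×0.68 = 7.9 V > V_CE(sat), so the active-region assumption holds.

active; I_C ≈ 4.6 mA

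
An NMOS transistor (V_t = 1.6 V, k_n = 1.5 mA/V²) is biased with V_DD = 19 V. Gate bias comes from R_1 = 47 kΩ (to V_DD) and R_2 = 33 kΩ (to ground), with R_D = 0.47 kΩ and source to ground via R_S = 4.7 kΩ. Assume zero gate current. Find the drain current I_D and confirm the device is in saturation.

I_D ≈ 1.1 mA

V_G = V_DD·R_2/(R_1+R_2) = 19×33/80 = 7.84 V.
Assume saturation: I_D = (k_n/2)(V_GS − V_t)² with V_GS = V_G − I_D·R_S = 7.84 − 4.7·I_D.
Substituting gives 16.6·I_D² − 45·I_D + 29.2 = 0, with roots I_D = 1.07 or 1.64 mA.
The root I_D = 1.64 mA gives V_GS = 0.12 V ≤ V_t, so take I_D = 1.07 mA.
Then V_GS = 2.8 V and V_DS = V_DD − I_D(R_D+R_S) = 19 − 1.07×5.17 = 13.5 V.
Saturation requires V_DS ≥ V_GS − V_t = 1.2 V; 13.5 ≥ 1.2 ✓.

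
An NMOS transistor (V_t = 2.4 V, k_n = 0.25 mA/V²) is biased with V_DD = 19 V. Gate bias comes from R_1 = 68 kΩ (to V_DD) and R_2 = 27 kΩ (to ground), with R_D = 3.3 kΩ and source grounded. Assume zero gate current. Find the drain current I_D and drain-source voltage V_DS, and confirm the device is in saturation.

I_D ≈ 1.1 mA, V_DS ≈ 15 V

V_G = V_DD·R_2/(R_1+R_2) = 19×27/95 = 5.4 V. With the source grounded, V_GS = V_G = 5.4 V.
Assume saturation: I_D = (k_n/2)(V_GS − V_t)² = (0.25/2)×(5.4 − 2.4)² = 0.125×3² = 1.13 mA.
V_DS = V_DD − I_D·R_D = 19 − 1.13×3.3 = 15.3 V.
Saturation requires V_DS ≥ V_GS − V_t = 3 V; 15.3 ≥ 3 ✓.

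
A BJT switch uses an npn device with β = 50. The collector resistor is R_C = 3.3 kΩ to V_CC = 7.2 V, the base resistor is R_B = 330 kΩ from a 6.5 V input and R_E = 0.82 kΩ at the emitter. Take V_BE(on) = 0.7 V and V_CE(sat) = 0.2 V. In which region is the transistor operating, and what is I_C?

Assume active. Base-emitter loop: I_B = (V_BB − V_BE)/(R_B + (β+1)R_E) = (6.5 − 0.7)/(330 + 51×0.82) = 0.0156 mA.
I_C = β·I_B = 50×0.0156 = 0.78 mA.
V_CE = V_CC − I_C·R_C − I_E·R_E = 7.2 − 0.78×3.3 − 0.796×0.82 = 3.97 V > V_CE(sat), so the active-region assumption holds.

active; I_C ≈ 0.78 mA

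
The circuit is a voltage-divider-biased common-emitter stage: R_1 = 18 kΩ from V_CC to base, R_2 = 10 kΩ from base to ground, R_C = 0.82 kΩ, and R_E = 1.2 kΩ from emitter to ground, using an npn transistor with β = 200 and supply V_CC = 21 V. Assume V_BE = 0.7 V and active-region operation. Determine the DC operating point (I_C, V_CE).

Thevenize the base divider: V_Th = V_CC·R_2/(R_1+R_2) = 21×10/28 = 7.5 V, R_Th = R_1‖R_2 = 6.43 kΩ.
Base-emitter loop: V_Th = I_B·R_Th + V_BE + (β+1)I_B·R_E, so I_B = (7.5 − 0.7) / (6.43 + 201×1.2) = 0.0275 mA.
I_C = β·I_B = 200×0.0275 = 5.49 mA, and I_E = (β+1)I_B = 5.52 mA.
V_CE = V_CC − I_C·R_C − I_E·R_E = 21 − 5.49×0.82 − 5.52×1.2 = 9.87 V.
V_CE = 9.87 V > 0.2 V confirms active-region operation.

I_C ≈ 5.5 mA, V_CE ≈ 9.9 V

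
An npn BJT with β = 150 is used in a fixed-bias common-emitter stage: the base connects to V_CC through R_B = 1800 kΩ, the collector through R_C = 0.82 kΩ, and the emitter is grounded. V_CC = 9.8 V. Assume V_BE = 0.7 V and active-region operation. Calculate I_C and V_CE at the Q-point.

Base loop: V_CC = I_B·R_B + V_BE, so I_B = (9.8 − 0.7)/1800 kΩ = 0.00506 mA.
In the active region I_C = β·I_B = 150 × 0.00506 = 0.758 mA.
Collector loop: V_CE = V_CC − I_C·R_C = 9.8 − 0.758×0.82 = 9.18 V.
Since V_CE = 9.18 V > V_CE(sat) ≈ 0.2 V, the transistor is in the active region as assumed.

I_C ≈ 0.76 mA, V_CE ≈ 9.2 V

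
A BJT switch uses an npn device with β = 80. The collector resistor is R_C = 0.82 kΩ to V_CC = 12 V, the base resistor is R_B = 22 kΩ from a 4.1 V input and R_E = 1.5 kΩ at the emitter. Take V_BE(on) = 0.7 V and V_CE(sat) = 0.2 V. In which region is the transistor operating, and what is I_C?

Assume active. Base-emitter loop: I_B = (V_BB − V_BE)/(R_B + (β+1)R_E) = (4.1 − 0.7)/(22 + 81×1.5) = 0.0237 mA.
I_C = β·I_B = 80×0.0237 = 1.9 mA.
V_CE = V_CC − I_C·R_C − I_E·R_E = 12 − 1.9×0.82 − 1.92×1.5 = 7.57 V > V_CE(sat), so the active-region assumption holds.

active; I_C ≈ 1.9 mA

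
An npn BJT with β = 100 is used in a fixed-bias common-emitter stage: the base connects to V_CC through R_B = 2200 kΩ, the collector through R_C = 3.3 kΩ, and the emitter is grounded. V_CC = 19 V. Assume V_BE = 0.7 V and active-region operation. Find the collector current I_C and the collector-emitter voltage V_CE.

Base loop: V_CC = I_B·R_B + V_BE, so I_B = (19 − 0.7)/2200 kΩ = 0.00832 mA.
In the active region I_C = β·I_B = 100 × 0.00832 = 0.832 mA.
Collector loop: V_CE = V_CC − I_C·R_C = 19 − 0.832×3.3 = 16.3 V.
Since V_CE = 16.3 V > V_CE(sat) ≈ 0.2 V, the transistor is in the active region as assumed.

I_C ≈ 0.83 mA, V_CE ≈ 16 V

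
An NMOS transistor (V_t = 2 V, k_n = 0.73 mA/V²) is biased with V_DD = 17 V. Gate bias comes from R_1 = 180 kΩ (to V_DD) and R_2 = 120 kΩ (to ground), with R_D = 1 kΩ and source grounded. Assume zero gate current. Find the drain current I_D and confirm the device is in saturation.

I_D ≈ 8.4 mA

V_G = V_DD·R_2/(R_1+R_2) = 17×120/300 = 6.8 V. With the source grounded, V_GS = V_G = 6.8 V.
Assume saturation: I_D = (k_n/2)(V_GS − V_t)² = (0.73/2)×(6.8 − 2)² = 0.365×4.8² = 8.41 mA.
V_DS = V_DD − I_D·R_D = 17 − 8.41×1 = 8.59 V.
Saturation requires V_DS ≥ V_GS − V_t = 4.8 V; 8.59 ≥ 4.8 ✓.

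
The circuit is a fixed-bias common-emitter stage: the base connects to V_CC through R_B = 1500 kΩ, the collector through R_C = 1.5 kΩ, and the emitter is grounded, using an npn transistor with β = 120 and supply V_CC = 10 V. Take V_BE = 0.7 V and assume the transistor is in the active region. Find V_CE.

V_CE ≈ 8.9 V

Base loop: V_CC = I_B·R_B + V_BE, so I_B = (10 − 0.7)/1500 kΩ = 0.0062 mA.
In the active region I_C = β·I_B = 120 × 0.0062 = 0.744 mA.
Collector loop: V_CE = V_CC − I_C·R_C = 10 − 0.744×1.5 = 8.88 V.
Since V_CE = 8.88 V > V_CE(sat) ≈ 0.2 V, the transistor is in the active region as assumed.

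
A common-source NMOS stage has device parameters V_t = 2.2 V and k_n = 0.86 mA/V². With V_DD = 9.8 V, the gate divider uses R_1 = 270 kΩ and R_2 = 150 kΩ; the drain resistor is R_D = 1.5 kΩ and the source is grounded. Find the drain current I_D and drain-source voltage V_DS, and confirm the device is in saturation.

V_G = V_DD·R_2/(R_1+R_2) = 9.8×150/420 = 3.5 V. With the source grounded, V_GS = V_G = 3.5 V.
Assume saturation: I_D = (k_n/2)(V_GS − V_t)² = (0.86/2)×(3.5 − 2.2)² = 0.43×1.3² = 0.727 mA.
V_DS = V_DD − I_D·R_D = 9.8 − 0.727×1.5 = 8.71 V.
Saturation requires V_DS ≥ V_GS − V_t = 1.3 V; 8.71 ≥ 1.3 ✓.

I_D ≈ 0.73 mA, V_DS ≈ 8.7 V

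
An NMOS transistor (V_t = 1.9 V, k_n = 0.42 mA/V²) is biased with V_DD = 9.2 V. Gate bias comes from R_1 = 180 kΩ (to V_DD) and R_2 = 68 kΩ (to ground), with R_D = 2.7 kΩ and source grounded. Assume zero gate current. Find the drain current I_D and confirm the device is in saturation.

I_D ≈ 0.081 mA

V_G = V_DD·R_2/(R_1+R_2) = 9.2×68/248 = 2.52 V. With the source grounded, V_GS = V_G = 2.52 V.
Assume saturation: I_D = (k_n/2)(V_GS − V_t)² = (0.42/2)×(2.52 − 1.9)² = 0.21×0.623² = 0.0814 mA.
V_DS = V_DD − I_D·R_D = 9.2 − 0.0814×2.7 = 8.98 V.
Saturation requires V_DS ≥ V_GS − V_t = 0.623 V; 8.98 ≥ 0.623 ✓.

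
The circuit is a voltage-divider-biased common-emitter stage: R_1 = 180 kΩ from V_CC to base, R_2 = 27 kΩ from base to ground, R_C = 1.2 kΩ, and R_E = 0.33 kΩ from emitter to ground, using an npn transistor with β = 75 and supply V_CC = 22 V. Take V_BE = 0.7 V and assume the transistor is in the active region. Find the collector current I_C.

Thevenize the base divider: V_Th = V_CC·R_2/(R_1+R_2) = 22×27/207 = 2.87 V, R_Th = R_1‖R_2 = 23.5 kΩ.
Base-emitter loop: V_Th = I_B·R_Th + V_BE + (β+1)I_B·R_E, so I_B = (2.87 − 0.7) / (23.5 + 76×0.33) = 0.0447 mA.
I_C = β·I_B = 75×0.0447 = 3.35 mA, and I_E = (β+1)I_B = 3.4 mA.
V_CE = V_CC − I_C·R_C − I_E·R_E = 22 − 3.35×1.2 − 3.4×0.33 = 16.9 V.
V_CE = 16.9 V > 0.2 V confirms active-region operation.

I_C ≈ 3.4 mA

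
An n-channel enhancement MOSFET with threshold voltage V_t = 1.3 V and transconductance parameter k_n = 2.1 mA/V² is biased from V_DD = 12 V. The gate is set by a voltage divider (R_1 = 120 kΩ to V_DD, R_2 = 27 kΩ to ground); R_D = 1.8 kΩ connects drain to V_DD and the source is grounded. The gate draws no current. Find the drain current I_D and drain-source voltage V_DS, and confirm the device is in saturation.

I_D ≈ 0.86 mA, V_DS ≈ 10 V

V_G = V_DD·R_2/(R_1+R_2) = 12×27/147 = 2.2 V. With the source grounded, V_GS = V_G = 2.2 V.
Assume saturation: I_D = (k_n/2)(V_GS − V_t)² = (2.1/2)×(2.2 − 1.3)² = 1.05×0.904² = 0.858 mA.
V_DS = V_DD − I_D·R_D = 12 − 0.858×1.8 = 10.5 V.
Saturation requires V_DS ≥ V_GS − V_t = 0.904 V; 10.5 ≥ 0.904 ✓.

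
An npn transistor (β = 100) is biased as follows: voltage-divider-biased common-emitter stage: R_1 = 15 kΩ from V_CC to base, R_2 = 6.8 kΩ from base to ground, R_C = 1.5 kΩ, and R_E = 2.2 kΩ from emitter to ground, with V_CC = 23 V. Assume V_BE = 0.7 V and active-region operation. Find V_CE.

V_CE ≈ 12 V

Thevenize the base divider: V_Th = V_CC·R_2/(R_1+R_2) = 23×6.8/21.8 = 7.17 V, R_Th = R_1‖R_2 = 4.68 kΩ.
Base-emitter loop: V_Th = I_B·R_Th + V_BE + (β+1)I_B·R_E, so I_B = (7.17 − 0.7) / (4.68 + 101×2.2) = 0.0285 mA.
I_C = β·I_B = 100×0.0285 = 2.85 mA, and I_E = (β+1)I_B = 2.88 mA.
V_CE = V_CC − I_C·R_C − I_E·R_E = 23 − 2.85×1.5 − 2.88×2.2 = 12.4 V.
V_CE = 12.4 V > 0.2 V confirms active-region operation.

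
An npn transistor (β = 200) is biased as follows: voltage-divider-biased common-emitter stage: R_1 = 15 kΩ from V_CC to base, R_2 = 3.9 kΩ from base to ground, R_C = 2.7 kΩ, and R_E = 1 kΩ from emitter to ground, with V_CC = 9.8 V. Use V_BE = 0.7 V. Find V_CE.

Thevenize the base divider: V_Th = V_CC·R_2/(R_1+R_2) = 9.8×3.9/18.9 = 2.02 V, R_Th = R_1‖R_2 = 3.1 kΩ.
Base-emitter loop: V_Th = I_B·R_Th + V_BE + (β+1)I_B·R_E, so I_B = (2.02 − 0.7) / (3.1 + 201×1) = 0.00648 mA.
I_C = β·I_B = 200×0.00648 = 1.3 mA, and I_E = (β+1)I_B = 1.3 mA.
V_CE = V_CC − I_C·R_C − I_E·R_E = 9.8 − 1.3×2.7 − 1.3×1 = 5 V.
V_CE = 5 V > 0.2 V confirms active-region operation.

V_CE ≈ 5 V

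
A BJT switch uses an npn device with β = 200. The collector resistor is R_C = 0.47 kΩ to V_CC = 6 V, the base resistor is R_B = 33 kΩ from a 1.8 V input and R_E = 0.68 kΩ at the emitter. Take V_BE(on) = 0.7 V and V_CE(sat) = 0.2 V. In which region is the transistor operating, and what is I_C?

active; I_C ≈ 1.3 mA

Assume active. Base-emitter loop: I_B = (V_BB − V_BE)/(R_B + (β+1)R_E) = (1.8 − 0.7)/(33 + 201×0.68) = 0.00648 mA.
I_C = β·I_B = 200×0.00648 = 1.3 mA.
V_CE = V_CC − I_C·R_C − I_E·R_E = 6 − 1.3×0.47 − 1.3×0.68 = 4.5 V > V_CE(sat), so the active-region assumption holds.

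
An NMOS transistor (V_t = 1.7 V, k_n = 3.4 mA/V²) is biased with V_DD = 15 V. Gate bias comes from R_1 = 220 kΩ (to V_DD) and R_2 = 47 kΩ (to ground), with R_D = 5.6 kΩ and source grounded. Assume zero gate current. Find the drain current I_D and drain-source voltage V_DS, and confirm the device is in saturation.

I_D ≈ 1.5 mA, V_DS ≈ 6.6 V

V_G = V_DD·R_2/(R_1+R_2) = 15×47/267 = 2.64 V. With the source grounded, V_GS = V_G = 2.64 V.
Assume saturation: I_D = (k_n/2)(V_GS − V_t)² = (3.4/2)×(2.64 − 1.7)² = 1.7×0.94² = 1.5 mA.
V_DS = V_DD − I_D·R_D = 15 − 1.5×5.6 = 6.58 V.
Saturation requires V_DS ≥ V_GS − V_t = 0.94 V; 6.58 ≥ 0.94 ✓.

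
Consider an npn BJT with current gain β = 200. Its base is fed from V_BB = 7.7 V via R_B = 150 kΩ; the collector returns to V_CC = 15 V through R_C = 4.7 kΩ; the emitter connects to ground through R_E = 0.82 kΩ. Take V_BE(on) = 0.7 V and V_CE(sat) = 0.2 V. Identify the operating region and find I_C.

saturation; I_C ≈ 2.7 mA

Assume active: I_B = (7.7 − 0.7)/(150 + 201×0.82) = 0.0222 mA, I_C = β·I_B = 4.45 mA.
Then V_CE = 15 − 4.45×4.7 − 4.47×0.82 = -9.57 V < 0.2 V — the active assumption fails.
Re-solve with V_CE = 0.2 V. KCL at the emitter: V_E/R_E = (V_BB−0.7−V_E)/R_B + (V_CC−0.2−V_E)/R_C, giving V_E = 2.22 V.
I_C = (V_CC − 0.2 − V_E)/R_C = (14.8 − 2.22)/4.7 = 2.68 mA.
Check: I_B = (7 − 2.22)/150 = 0.0319 mA, and β·I_B = 6.37 mA > I_C, confirming saturation.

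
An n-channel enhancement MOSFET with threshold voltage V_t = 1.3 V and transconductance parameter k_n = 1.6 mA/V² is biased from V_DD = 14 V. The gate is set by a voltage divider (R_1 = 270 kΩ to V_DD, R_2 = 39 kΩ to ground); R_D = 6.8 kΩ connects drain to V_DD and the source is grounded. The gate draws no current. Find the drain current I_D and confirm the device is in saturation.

V_G = V_DD·R_2/(R_1+R_2) = 14×39/309 = 1.77 V. With the source grounded, V_GS = V_G = 1.77 V.
Assume saturation: I_D = (k_n/2)(V_GS − V_t)² = (1.6/2)×(1.77 − 1.3)² = 0.8×0.467² = 0.174 mA.
V_DS = V_DD − I_D·R_D = 14 − 0.174×6.8 = 12.8 V.
Saturation requires V_DS ≥ V_GS − V_t = 0.467 V; 12.8 ≥ 0.467 ✓.

I_D ≈ 0.17 mA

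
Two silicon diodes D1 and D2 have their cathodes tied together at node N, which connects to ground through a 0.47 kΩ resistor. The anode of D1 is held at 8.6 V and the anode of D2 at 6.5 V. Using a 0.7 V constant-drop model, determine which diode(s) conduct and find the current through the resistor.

Only D1 conducts; I_R ≈ 17 mA

Assume both conduct. Then node N would need to be at both 8.6−0.7 = 7.9 V and 6.5−0.7 = 5.8 V, which is impossible.
Assume only D1 conducts: V_N = 8.6 − 0.7 = 7.9 V, so I_R = 7.9/0.47 = 16.8 mA.
Check D2: its anode-to-cathode voltage is 6.5 − 7.9 = -1.4 V < 0.7 V, so it is off. The assumption is consistent.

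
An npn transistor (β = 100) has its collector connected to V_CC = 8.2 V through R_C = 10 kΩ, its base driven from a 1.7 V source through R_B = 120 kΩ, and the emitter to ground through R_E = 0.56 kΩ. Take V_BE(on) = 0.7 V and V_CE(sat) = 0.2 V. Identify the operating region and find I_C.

Assume active. Base-emitter loop: I_B = (V_BB − V_BE)/(R_B + (β+1)R_E) = (1.7 − 0.7)/(120 + 101×0.56) = 0.00566 mA.
I_C = β·I_B = 100×0.00566 = 0.566 mA.
V_CE = V_CC − I_C·R_C − I_E·R_E = 8.2 − 0.566×10 − 0.572×0.56 = 2.22 V > V_CE(sat), so the active-region assumption holds.

active; I_C ≈ 0.57 mA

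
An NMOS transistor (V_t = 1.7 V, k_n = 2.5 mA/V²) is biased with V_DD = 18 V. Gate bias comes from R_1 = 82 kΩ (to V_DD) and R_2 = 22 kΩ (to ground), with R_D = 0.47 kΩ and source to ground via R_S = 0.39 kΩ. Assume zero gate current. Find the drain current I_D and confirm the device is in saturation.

V_G = V_DD·R_2/(R_1+R_2) = 18×22/104 = 3.81 V.
Assume saturation: I_D = (k_n/2)(V_GS − V_t)² with V_GS = V_G − I_D·R_S = 3.81 − 0.39·I_D.
Substituting gives 0.19·I_D² − 3.05·I_D + 5.55 = 0, with roots I_D = 2.09 or 14 mA.
The root I_D = 14 mA gives V_GS = -1.64 V ≤ V_t, so take I_D = 2.09 mA.
Then V_GS = 2.99 V and V_DS = V_DD − I_D(R_D+R_S) = 18 − 2.09×0.86 = 16.2 V.
Saturation requires V_DS ≥ V_GS − V_t = 1.29 V; 16.2 ≥ 1.29 ✓.

I_D ≈ 2.1 mA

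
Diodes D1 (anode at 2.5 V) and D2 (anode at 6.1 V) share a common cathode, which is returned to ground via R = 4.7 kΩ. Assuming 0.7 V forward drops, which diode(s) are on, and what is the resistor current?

Only D2 conducts; I_R ≈ 1.1 mA

Assume both conduct. Then node N would need to be at both 2.5−0.7 = 1.8 V and 6.1−0.7 = 5.4 V, which is impossible.
Assume only D2 conducts: V_N = 6.1 − 0.7 = 5.4 V, so I_R = 5.4/4.7 = 1.15 mA.
Check D1: its anode-to-cathode voltage is 2.5 − 5.4 = -2.9 V < 0.7 V, so it is off. The assumption is consistent.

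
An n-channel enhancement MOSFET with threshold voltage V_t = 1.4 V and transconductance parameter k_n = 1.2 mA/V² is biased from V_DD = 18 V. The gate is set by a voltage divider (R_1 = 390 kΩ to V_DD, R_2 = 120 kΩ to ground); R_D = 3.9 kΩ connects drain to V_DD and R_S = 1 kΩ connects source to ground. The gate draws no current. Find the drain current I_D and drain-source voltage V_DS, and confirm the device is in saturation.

I_D ≈ 1.3 mA, V_DS ≈ 11 V

V_G = V_DD·R_2/(R_1+R_2) = 18×120/510 = 4.24 V.
Assume saturation: I_D = (k_n/2)(V_GS − V_t)² with V_GS = V_G − I_D·R_S = 4.24 − 1·I_D.
Substituting gives 0.6·I_D² − 4.4·I_D + 4.82 = 0, with roots I_D = 1.34 or 6 mA.
The root I_D = 6 mA gives V_GS = -1.76 V ≤ V_t, so take I_D = 1.34 mA.
Then V_GS = 2.89 V and V_DS = V_DD − I_D(R_D+R_S) = 18 − 1.34×4.9 = 11.4 V.
Saturation requires V_DS ≥ V_GS − V_t = 1.49 V; 11.4 ≥ 1.49 ✓.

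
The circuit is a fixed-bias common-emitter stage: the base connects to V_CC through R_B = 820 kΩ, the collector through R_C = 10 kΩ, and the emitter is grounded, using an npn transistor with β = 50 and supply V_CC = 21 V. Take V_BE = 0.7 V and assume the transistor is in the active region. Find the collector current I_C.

Base loop: V_CC = I_B·R_B + V_BE, so I_B = (21 − 0.7)/820 kΩ = 0.0248 mA.
In the active region I_C = β·I_B = 50 × 0.0248 = 1.24 mA.
Collector loop: V_CE = V_CC − I_C·R_C = 21 − 1.24×10 = 8.62 V.
Since V_CE = 8.62 V > V_CE(sat) ≈ 0.2 V, the transistor is in the active region as assumed.

I_C ≈ 1.2 mA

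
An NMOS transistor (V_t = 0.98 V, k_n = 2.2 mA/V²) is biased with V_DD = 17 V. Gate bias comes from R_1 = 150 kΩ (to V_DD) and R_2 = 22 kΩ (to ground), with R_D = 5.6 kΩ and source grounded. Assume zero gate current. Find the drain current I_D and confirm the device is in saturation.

I_D ≈ 1.6 mA

V_G = V_DD·R_2/(R_1+R_2) = 17×22/172 = 2.17 V. With the source grounded, V_GS = V_G = 2.17 V.
Assume saturation: I_D = (k_n/2)(V_GS − V_t)² = (2.2/2)×(2.17 − 0.98)² = 1.1×1.19² = 1.57 mA.
V_DS = V_DD − I_D·R_D = 17 − 1.57×5.6 = 8.21 V.
Saturation requires V_DS ≥ V_GS − V_t = 1.19 V; 8.21 ≥ 1.19 ✓.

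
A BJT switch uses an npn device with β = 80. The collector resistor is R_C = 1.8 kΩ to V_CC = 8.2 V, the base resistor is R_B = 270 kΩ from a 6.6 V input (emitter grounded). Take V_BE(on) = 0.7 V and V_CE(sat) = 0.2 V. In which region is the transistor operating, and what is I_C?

active; I_C ≈ 1.7 mA

Assume active. Base-emitter loop: I_B = (V_BB − V_BE)/R_B = (6.6 − 0.7)/270 = 0.0219 mA.
I_C = β·I_B = 80×0.0219 = 1.75 mA.
V_CE = V_CC − I_C·R_C = 8.2 − 1.75×1.8 = 5.05 V > V_CE(sat), so the active-region assumption holds.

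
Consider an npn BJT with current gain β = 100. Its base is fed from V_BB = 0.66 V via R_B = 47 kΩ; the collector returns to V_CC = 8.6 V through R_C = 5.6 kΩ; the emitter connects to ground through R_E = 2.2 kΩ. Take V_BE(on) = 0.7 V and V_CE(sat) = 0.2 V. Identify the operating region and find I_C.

V_BB = 0.66 V ≤ V_BE(on) = 0.7 V, so the base-emitter junction is not forward biased.
The transistor is in cutoff: I_B = I_C = 0.

cutoff; I_C ≈ 0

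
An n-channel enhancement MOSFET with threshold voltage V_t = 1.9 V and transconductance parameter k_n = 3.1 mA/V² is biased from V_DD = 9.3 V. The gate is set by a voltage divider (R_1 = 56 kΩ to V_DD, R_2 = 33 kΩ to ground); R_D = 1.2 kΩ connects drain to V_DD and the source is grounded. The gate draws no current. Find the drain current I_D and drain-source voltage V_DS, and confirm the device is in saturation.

V_G = V_DD·R_2/(R_1+R_2) = 9.3×33/89 = 3.45 V. With the source grounded, V_GS = V_G = 3.45 V.
Assume saturation: I_D = (k_n/2)(V_GS − V_t)² = (3.1/2)×(3.45 − 1.9)² = 1.55×1.55² = 3.72 mA.
V_DS = V_DD − I_D·R_D = 9.3 − 3.72×1.2 = 4.84 V.
Saturation requires V_DS ≥ V_GS − V_t = 1.55 V; 4.84 ≥ 1.55 ✓.

I_D ≈ 3.7 mA, V_DS ≈ 4.8 V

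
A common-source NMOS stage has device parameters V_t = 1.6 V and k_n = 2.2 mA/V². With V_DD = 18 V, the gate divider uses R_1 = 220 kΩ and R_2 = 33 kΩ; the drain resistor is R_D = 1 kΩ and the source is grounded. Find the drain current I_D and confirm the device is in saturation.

I_D ≈ 0.62 mA

V_G = V_DD·R_2/(R_1+R_2) = 18×33/253 = 2.35 V. With the source grounded, V_GS = V_G = 2.35 V.
Assume saturation: I_D = (k_n/2)(V_GS − V_t)² = (2.2/2)×(2.35 − 1.6)² = 1.1×0.748² = 0.615 mA.
V_DS = V_DD − I_D·R_D = 18 − 0.615×1 = 17.4 V.
Saturation requires V_DS ≥ V_GS − V_t = 0.748 V; 17.4 ≥ 0.748 ✓.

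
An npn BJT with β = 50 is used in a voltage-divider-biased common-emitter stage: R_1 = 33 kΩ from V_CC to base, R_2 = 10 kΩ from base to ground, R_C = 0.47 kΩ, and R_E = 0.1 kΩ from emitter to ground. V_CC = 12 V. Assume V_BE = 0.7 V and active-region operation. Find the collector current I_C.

I_C ≈ 8.2 mA

Thevenize the base divider: V_Th = V_CC·R_2/(R_1+R_2) = 12×10/43 = 2.79 V, R_Th = R_1‖R_2 = 7.67 kΩ.
Base-emitter loop: V_Th = I_B·R_Th + V_BE + (β+1)I_B·R_E, so I_B = (2.79 − 0.7) / (7.67 + 51×0.1) = 0.164 mA.
I_C = β·I_B = 50×0.164 = 8.18 mA, and I_E = (β+1)I_B = 8.35 mA.
V_CE = V_CC − I_C·R_C − I_E·R_E = 12 − 8.18×0.47 − 8.35×0.1 = 7.32 V.
V_CE = 7.32 V > 0.2 V confirms active-region operation.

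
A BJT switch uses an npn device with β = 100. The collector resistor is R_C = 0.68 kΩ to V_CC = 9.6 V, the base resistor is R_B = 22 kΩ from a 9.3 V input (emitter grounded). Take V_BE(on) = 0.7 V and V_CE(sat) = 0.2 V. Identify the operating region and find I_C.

saturation; I_C ≈ 14 mA

Assume active: I_B = (9.3 − 0.7)/22 = 0.391 mA, giving I_C = β·I_B = 39.1 mA.
But then V_CE = 9.6 − 39.1×0.68 = -17 V < V_CE(sat) = 0.2 V — impossible in the active region.
So the transistor is saturated. With V_CE = 0.2 V, I_C = (V_CC − 0.2)/R_C = 9.4/0.68 = 13.8 mA.
Check: β·I_B = 39.1 mA > I_C = 13.8 mA, confirming saturation.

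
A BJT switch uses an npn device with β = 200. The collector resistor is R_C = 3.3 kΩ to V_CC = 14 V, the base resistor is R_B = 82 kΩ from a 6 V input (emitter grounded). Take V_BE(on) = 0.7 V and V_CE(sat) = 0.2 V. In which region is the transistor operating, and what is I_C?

Assume active: I_B = (6 − 0.7)/82 = 0.0646 mA, giving I_C = β·I_B = 12.9 mA.
But then V_CE = 14 − 12.9×3.3 = -28.7 V < V_CE(sat) = 0.2 V — impossible in the active region.
So the transistor is saturated. With V_CE = 0.2 V, I_C = (V_CC − 0.2)/R_C = 13.8/3.3 = 4.18 mA.
Check: β·I_B = 12.9 mA > I_C = 4.18 mA, confirming saturation.

saturation; I_C ≈ 4.2 mA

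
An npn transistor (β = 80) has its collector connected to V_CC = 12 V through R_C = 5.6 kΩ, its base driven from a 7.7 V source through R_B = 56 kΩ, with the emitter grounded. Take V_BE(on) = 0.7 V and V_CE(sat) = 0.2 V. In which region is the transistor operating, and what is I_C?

saturation; I_C ≈ 2.1 mA

Assume active: I_B = (7.7 − 0.7)/56 = 0.125 mA, giving I_C = β·I_B = 10 mA.
But then V_CE = 12 − 10×5.6 = -44 V < V_CE(sat) = 0.2 V — impossible in the active region.
So the transistor is saturated. With V_CE = 0.2 V, I_C = (V_CC − 0.2)/R_C = 11.8/5.6 = 2.11 mA.
Check: β·I_B = 10 mA > I_C = 2.11 mA, confirming saturation.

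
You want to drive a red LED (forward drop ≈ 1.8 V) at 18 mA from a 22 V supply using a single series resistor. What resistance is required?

The resistor drops V_S − V_D = 22 − 1.8 = 20.2 V at 18 mA.
R = 20.2 V / 18 mA = 1.12 kΩ.

R ≈ 1.1 kΩ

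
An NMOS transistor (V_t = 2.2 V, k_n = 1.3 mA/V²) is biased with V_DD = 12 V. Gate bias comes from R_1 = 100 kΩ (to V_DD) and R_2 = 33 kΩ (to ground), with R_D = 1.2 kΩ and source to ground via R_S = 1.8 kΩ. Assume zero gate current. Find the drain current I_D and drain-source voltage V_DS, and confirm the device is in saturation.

I_D ≈ 0.16 mA, V_DS ≈ 12 V

V_G = V_DD·R_2/(R_1+R_2) = 12×33/133 = 2.98 V.
Assume saturation: I_D = (k_n/2)(V_GS − V_t)² with V_GS = V_G − I_D·R_S = 2.98 − 1.8·I_D.
Substituting gives 2.11·I_D² − 2.82·I_D + 0.393 = 0, with roots I_D = 0.158 or 1.18 mA.
The root I_D = 1.18 mA gives V_GS = 0.852 V ≤ V_t, so take I_D = 0.158 mA.
Then V_GS = 2.69 V and V_DS = V_DD − I_D(R_D+R_S) = 12 − 0.158×3 = 11.5 V.
Saturation requires V_DS ≥ V_GS − V_t = 0.493 V; 11.5 ≥ 0.493 ✓.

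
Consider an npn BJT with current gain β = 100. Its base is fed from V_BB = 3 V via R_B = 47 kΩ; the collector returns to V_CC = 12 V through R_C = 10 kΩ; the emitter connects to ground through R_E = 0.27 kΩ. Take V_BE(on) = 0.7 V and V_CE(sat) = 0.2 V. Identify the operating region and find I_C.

saturation; I_C ≈ 1.1 mA

Assume active: I_B = (3 − 0.7)/(47 + 101×0.27) = 0.031 mA, I_C = β·I_B = 3.1 mA.
Then V_CE = 12 − 3.1×10 − 3.13×0.27 = -19.8 V < 0.2 V — the active assumption fails.
Re-solve with V_CE = 0.2 V. KCL at the emitter: V_E/R_E = (V_BB−0.7−V_E)/R_B + (V_CC−0.2−V_E)/R_C, giving V_E = 0.321 V.
I_C = (V_CC − 0.2 − V_E)/R_C = (11.8 − 0.321)/10 = 1.15 mA.
Check: I_B = (2.3 − 0.321)/47 = 0.0421 mA, and β·I_B = 4.21 mA > I_C, confirming saturation.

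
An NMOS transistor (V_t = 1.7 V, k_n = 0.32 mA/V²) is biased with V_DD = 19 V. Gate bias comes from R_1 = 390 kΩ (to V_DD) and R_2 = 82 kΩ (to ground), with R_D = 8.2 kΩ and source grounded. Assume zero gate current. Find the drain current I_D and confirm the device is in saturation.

V_G = V_DD·R_2/(R_1+R_2) = 19×82/472 = 3.3 V. With the source grounded, V_GS = V_G = 3.3 V.
Assume saturation: I_D = (k_n/2)(V_GS − V_t)² = (0.32/2)×(3.3 − 1.7)² = 0.16×1.6² = 0.41 mA.
V_DS = V_DD − I_D·R_D = 19 − 0.41×8.2 = 15.6 V.
Saturation requires V_DS ≥ V_GS − V_t = 1.6 V; 15.6 ≥ 1.6 ✓.

I_D ≈ 0.41 mA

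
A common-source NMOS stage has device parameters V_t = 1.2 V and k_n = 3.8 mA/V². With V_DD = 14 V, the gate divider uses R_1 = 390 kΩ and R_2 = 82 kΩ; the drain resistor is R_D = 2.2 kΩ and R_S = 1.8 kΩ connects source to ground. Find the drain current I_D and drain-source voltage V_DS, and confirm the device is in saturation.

V_G = V_DD·R_2/(R_1+R_2) = 14×82/472 = 2.43 V.
Assume saturation: I_D = (k_n/2)(V_GS − V_t)² with V_GS = V_G − I_D·R_S = 2.43 − 1.8·I_D.
Substituting gives 6.16·I_D² − 9.43·I_D + 2.88 = 0, with roots I_D = 0.423 or 1.11 mA.
The root I_D = 1.11 mA gives V_GS = 0.436 V ≤ V_t, so take I_D = 0.423 mA.
Then V_GS = 1.67 V and V_DS = V_DD − I_D(R_D+R_S) = 14 − 0.423×4 = 12.3 V.
Saturation requires V_DS ≥ V_GS − V_t = 0.472 V; 12.3 ≥ 0.472 ✓.

I_D ≈ 0.42 mA, V_DS ≈ 12 V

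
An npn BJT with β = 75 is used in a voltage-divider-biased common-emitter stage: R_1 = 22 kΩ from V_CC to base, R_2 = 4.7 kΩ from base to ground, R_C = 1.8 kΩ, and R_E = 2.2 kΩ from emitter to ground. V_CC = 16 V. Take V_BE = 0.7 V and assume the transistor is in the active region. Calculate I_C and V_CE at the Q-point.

Thevenize the base divider: V_Th = V_CC·R_2/(R_1+R_2) = 16×4.7/26.7 = 2.82 V, R_Th = R_1‖R_2 = 3.87 kΩ.
Base-emitter loop: V_Th = I_B·R_Th + V_BE + (β+1)I_B·R_E, so I_B = (2.82 − 0.7) / (3.87 + 76×2.2) = 0.0124 mA.
I_C = β·I_B = 75×0.0124 = 0.928 mA, and I_E = (β+1)I_B = 0.94 mA.
V_CE = V_CC − I_C·R_C − I_E·R_E = 16 − 0.928×1.8 − 0.94×2.2 = 12.3 V.
V_CE = 12.3 V > 0.2 V confirms active-region operation.

I_C ≈ 0.93 mA, V_CE ≈ 12 V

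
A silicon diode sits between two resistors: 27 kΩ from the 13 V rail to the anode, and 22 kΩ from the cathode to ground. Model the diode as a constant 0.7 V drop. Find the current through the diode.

I ≈ 0.25 mA

The two resistors are in series with the diode, so KVL gives 13 = I·27 + 0.7 + I·22.
I = (13 − 0.7) / (27 + 22) kΩ = 12.3 / 49 = 0.251 mA.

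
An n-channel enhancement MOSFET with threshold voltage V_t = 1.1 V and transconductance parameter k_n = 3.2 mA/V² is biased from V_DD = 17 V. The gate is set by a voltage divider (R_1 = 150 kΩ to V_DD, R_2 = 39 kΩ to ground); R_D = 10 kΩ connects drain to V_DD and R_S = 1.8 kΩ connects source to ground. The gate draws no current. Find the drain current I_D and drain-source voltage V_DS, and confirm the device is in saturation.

I_D ≈ 0.92 mA, V_DS ≈ 6.2 V

V_G = V_DD·R_2/(R_1+R_2) = 17×39/189 = 3.51 V.
Assume saturation: I_D = (k_n/2)(V_GS − V_t)² with V_GS = V_G − I_D·R_S = 3.51 − 1.8·I_D.
Substituting gives 5.18·I_D² − 14.9·I_D + 9.28 = 0, with roots I_D = 0.917 or 1.95 mA.
The root I_D = 1.95 mA gives V_GS = -0.00433 V ≤ V_t, so take I_D = 0.917 mA.
Then V_GS = 1.86 V and V_DS = V_DD − I_D(R_D+R_S) = 17 − 0.917×11.8 = 6.18 V.
Saturation requires V_DS ≥ V_GS − V_t = 0.757 V; 6.18 ≥ 0.757 ✓.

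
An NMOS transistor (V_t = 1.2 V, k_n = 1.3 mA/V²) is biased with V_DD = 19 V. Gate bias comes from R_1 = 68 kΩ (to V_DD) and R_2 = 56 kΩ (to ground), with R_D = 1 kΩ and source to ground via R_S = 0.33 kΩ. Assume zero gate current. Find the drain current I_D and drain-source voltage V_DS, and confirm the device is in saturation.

I_D ≈ 10 mA, V_DS ≈ 5.3 V

V_G = V_DD·R_2/(R_1+R_2) = 19×56/124 = 8.58 V.
Assume saturation: I_D = (k_n/2)(V_GS − V_t)² with V_GS = V_G − I_D·R_S = 8.58 − 0.33·I_D.
Substituting gives 0.0708·I_D² − 4.17·I_D + 35.4 = 0, with roots I_D = 10.3 or 48.6 mA.
The root I_D = 48.6 mA gives V_GS = -7.44 V ≤ V_t, so take I_D = 10.3 mA.
Then V_GS = 5.18 V and V_DS = V_DD − I_D(R_D+R_S) = 19 − 10.3×1.33 = 5.3 V.
Saturation requires V_DS ≥ V_GS − V_t = 3.98 V; 5.3 ≥ 3.98 ✓.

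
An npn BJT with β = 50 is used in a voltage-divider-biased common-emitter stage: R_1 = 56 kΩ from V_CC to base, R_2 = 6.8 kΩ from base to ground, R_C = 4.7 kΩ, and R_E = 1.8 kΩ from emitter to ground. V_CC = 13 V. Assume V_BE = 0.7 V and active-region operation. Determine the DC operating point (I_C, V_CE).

I_C ≈ 0.36 mA, V_CE ≈ 11 V

Thevenize the base divider: V_Th = V_CC·R_2/(R_1+R_2) = 13×6.8/62.8 = 1.41 V, R_Th = R_1‖R_2 = 6.06 kΩ.
Base-emitter loop: V_Th = I_B·R_Th + V_BE + (β+1)I_B·R_E, so I_B = (1.41 − 0.7) / (6.06 + 51×1.8) = 0.00723 mA.
I_C = β·I_B = 50×0.00723 = 0.362 mA, and I_E = (β+1)I_B = 0.369 mA.
V_CE = V_CC − I_C·R_C − I_E·R_E = 13 − 0.362×4.7 − 0.369×1.8 = 10.6 V.
V_CE = 10.6 V > 0.2 V confirms active-region operation.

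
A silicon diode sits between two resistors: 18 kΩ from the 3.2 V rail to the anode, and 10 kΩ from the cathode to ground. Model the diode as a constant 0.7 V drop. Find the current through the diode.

The two resistors are in series with the diode, so KVL gives 3.2 = I·18 + 0.7 + I·10.
I = (3.2 − 0.7) / (18 + 10) kΩ = 2.5 / 28 = 0.0893 mA.

I ≈ 0.089 mA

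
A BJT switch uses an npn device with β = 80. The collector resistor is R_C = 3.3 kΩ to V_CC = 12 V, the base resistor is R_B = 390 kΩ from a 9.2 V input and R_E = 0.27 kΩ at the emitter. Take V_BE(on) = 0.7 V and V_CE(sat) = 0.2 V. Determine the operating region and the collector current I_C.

active; I_C ≈ 1.7 mA

Assume active. Base-emitter loop: I_B = (V_BB − V_BE)/(R_B + (β+1)R_E) = (9.2 − 0.7)/(390 + 81×0.27) = 0.0206 mA.
I_C = β·I_B = 80×0.0206 = 1.65 mA.
V_CE = V_CC − I_C·R_C − I_E·R_E = 12 − 1.65×3.3 − 1.67×0.27 = 6.1 V > V_CE(sat), so the active-region assumption holds.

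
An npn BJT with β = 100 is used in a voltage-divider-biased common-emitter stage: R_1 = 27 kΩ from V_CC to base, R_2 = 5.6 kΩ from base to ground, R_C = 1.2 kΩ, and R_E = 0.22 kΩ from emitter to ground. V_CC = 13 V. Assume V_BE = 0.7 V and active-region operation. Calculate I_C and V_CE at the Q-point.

I_C ≈ 5.7 mA, V_CE ≈ 4.9 V

Thevenize the base divider: V_Th = V_CC·R_2/(R_1+R_2) = 13×5.6/32.6 = 2.23 V, R_Th = R_1‖R_2 = 4.64 kΩ.
Base-emitter loop: V_Th = I_B·R_Th + V_BE + (β+1)I_B·R_E, so I_B = (2.23 − 0.7) / (4.64 + 101×0.22) = 0.0571 mA.
I_C = β·I_B = 100×0.0571 = 5.71 mA, and I_E = (β+1)I_B = 5.77 mA.
V_CE = V_CC − I_C·R_C − I_E·R_E = 13 − 5.71×1.2 − 5.77×0.22 = 4.88 V.
V_CE = 4.88 V > 0.2 V confirms active-region operation.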